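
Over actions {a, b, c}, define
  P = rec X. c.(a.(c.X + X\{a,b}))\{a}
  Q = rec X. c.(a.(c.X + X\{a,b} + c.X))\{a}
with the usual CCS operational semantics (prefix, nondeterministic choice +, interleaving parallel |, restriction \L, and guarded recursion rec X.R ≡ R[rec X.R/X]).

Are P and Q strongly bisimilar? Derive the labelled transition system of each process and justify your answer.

Reachable graph of P (2 states):
  s0 = rec X. c.(a.(c.X + X\{a,b}))\{a} has moves =c=> s1
  s1 = (a.(c.(rec X. c.(a.(c.X + X\{a,b}))\{a}) + (rec X. c.(a.(c.X + X\{a,b}))\{a})\{a,b}))\{a} has moves deadlocked
Reachable graph of Q (2 states):
  t0 = rec X. c.(a.(c.X + X\{a,b} + c.X))\{a} has moves =c=> t1
  t1 = (a.(c.(rec X. c.(a.(c.X + X\{a,b} + c.X))\{a}) + (rec X. c.(a.(c.X + X\{a,b} + c.X))\{a})\{a,b} + c.(rec X. c.(a.(c.X + X\{a,b} + c.X))\{a})))\{a} has moves deadlocked
Bisimilarity quotient blocks:
  B0 = {s0, t0}
  B1 = {s1, t1}
s0 ∈ B0, t0 ∈ B0 → same block

bisimilar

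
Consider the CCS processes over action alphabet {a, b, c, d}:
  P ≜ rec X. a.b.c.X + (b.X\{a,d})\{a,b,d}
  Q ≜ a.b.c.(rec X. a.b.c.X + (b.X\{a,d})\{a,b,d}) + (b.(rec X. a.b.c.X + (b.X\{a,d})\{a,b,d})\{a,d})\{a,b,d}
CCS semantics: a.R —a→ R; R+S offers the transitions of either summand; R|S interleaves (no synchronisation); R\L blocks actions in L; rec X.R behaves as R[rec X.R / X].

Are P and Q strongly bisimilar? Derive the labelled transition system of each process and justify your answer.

Reachable graph of P (3 states):
  u0 = rec X. a.b.c.X + (b.X\{a,d})\{a,b,d} has moves -a-> u1
  u1 = b.c.(rec X. a.b.c.X + (b.X\{a,d})\{a,b,d}) has moves -b-> u2
  u2 = c.(rec X. a.b.c.X + (b.X\{a,d})\{a,b,d}) has moves -c-> u0
Reachable graph of Q (4 states):
  v0 = a.b.c.(rec X. a.b.c.X + (b.X\{a,d})\{a,b,d}) + (b.(rec X. a.b.c.X + (b.X\{a,d})\{a,b,d})\{a,d})\{a,b,d} has moves -a-> v1
  v1 = b.c.(rec X. a.b.c.X + (b.X\{a,d})\{a,b,d}) has moves -b-> v2
  v2 = c.(rec X. a.b.c.X + (b.X\{a,d})\{a,b,d}) has moves -c-> v3
  v3 = rec X. a.b.c.X + (b.X\{a,d})\{a,b,d} has moves -a-> v1
Partition-refinement fixed point:
  B0 = {u0, v0, v3}
  B1 = {u1, v1}
  B2 = {u2, v2}
u0 ∈ B0, v0 ∈ B0 → same block

P ~ Q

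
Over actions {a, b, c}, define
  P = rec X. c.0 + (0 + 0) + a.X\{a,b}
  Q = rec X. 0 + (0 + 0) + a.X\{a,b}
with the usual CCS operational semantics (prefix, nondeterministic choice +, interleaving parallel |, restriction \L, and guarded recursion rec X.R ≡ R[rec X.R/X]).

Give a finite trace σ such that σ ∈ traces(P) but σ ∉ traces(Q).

c

LTS(P): 4 reachable states
  s0 = rec X. c.0 + (0 + 0) + a.X\{a,b} :: --a--▸ s1, --c--▸ s2
  s1 = (rec X. c.0 + (0 + 0) + a.X\{a,b})\{a,b} :: --c--▸ s3
  s2 = 0 :: ·
  s3 = 0\{a,b} :: ·
LTS(Q): 2 reachable states
  t0 = rec X. 0 + (0 + 0) + a.X\{a,b} :: --a--▸ t1
  t1 = (rec X. 0 + (0 + 0) + a.X\{a,b})\{a,b} :: ·
Executing c from P (initial set {s0}):
  step 1 (c): {s2}
  — P admits the full trace.
Executing c from Q (initial set {t0}):
  step 1 (c): no successor for Q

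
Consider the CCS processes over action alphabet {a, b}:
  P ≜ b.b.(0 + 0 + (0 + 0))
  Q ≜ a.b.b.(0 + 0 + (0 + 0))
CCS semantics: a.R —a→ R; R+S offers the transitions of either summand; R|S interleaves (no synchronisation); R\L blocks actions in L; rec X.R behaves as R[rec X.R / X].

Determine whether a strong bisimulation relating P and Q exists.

not bisimilar

P's transition system — 3 states:
  s0 = b.b.(0 + 0 + (0 + 0)) → --b--▸ s1
  s1 = b.(0 + 0 + (0 + 0)) → --b--▸ s2
  s2 = 0 + 0 + (0 + 0) → ·
Q's transition system — 4 states:
  t0 = a.b.b.(0 + 0 + (0 + 0)) → --a--▸ t1
  t1 = b.b.(0 + 0 + (0 + 0)) → --b--▸ t2
  t2 = b.(0 + 0 + (0 + 0)) → --b--▸ t3
  t3 = 0 + 0 + (0 + 0) → ·
Partition-refinement fixed point:
  B0 = {s0, t1}
  B1 = {s1, t2}
  B2 = {s2, t3}
  B3 = {t0}
s0 ∈ B0, t0 ∈ B3 → different blocks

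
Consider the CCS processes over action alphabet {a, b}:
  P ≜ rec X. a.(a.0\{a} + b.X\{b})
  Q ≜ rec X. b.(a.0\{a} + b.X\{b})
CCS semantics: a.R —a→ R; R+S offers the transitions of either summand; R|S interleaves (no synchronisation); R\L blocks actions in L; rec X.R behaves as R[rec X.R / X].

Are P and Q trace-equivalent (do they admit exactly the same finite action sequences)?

trace-distinct — witness ⟨a⟩

P's transition system — 6 states:
  p0 = rec X. a.(a.0\{a} + b.X\{b}) ⊢ -a-> p1
  p1 = a.0\{a} + b.(rec X. a.(a.0\{a} + b.X\{b}))\{b} ⊢ -a-> p2, -b-> p3
  p2 = 0\{a} ⊢ stopped
  p3 = (rec X. a.(a.0\{a} + b.X\{b}))\{b} ⊢ -a-> p4
  p4 = (a.0\{a} + b.(rec X. a.(a.0\{a} + b.X\{b}))\{b})\{b} ⊢ -a-> p5
  p5 = 0\{a}\{b} ⊢ stopped
Q's transition system — 4 states:
  q0 = rec X. b.(a.0\{a} + b.X\{b}) ⊢ -b-> q1
  q1 = a.0\{a} + b.(rec X. b.(a.0\{a} + b.X\{b}))\{b} ⊢ -a-> q2, -b-> q3
  q2 = 0\{a} ⊢ stopped
  q3 = (rec X. b.(a.0\{a} + b.X\{b}))\{b} ⊢ stopped
Executing a from P (initial set {p0}):
  step 1 (a): {p1}
  ✓ P
Executing a from Q (initial set {q0}):
  step 1 (a): no successor for Q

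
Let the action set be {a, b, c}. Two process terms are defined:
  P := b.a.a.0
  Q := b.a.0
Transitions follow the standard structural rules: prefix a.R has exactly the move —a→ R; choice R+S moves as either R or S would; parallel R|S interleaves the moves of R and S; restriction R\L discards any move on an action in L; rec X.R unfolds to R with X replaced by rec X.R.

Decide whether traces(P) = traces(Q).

LTS(P): 4 reachable states
  p0 = b.a.a.0 has moves -b-> p1
  p1 = a.a.0 has moves -a-> p2
  p2 = a.0 has moves -a-> p3
  p3 = 0 has moves ∅
LTS(Q): 3 reachable states
  q0 = b.a.0 has moves -b-> q1
  q1 = a.0 has moves -a-> q2
  q2 = 0 has moves ∅
Run σ = ⟨baa⟩ on P: start {p0}
  [1] b ⇒ {p1}
  [2] a ⇒ {p2}
  [3] a ⇒ {p3}
  P completes σ.
Run σ = ⟨baa⟩ on Q: start {q0}
  [1] b ⇒ {q1}
  [2] a ⇒ {q2}
  [3] a ⇒ ∅  — Q cannot continue

NO — witness ⟨baa⟩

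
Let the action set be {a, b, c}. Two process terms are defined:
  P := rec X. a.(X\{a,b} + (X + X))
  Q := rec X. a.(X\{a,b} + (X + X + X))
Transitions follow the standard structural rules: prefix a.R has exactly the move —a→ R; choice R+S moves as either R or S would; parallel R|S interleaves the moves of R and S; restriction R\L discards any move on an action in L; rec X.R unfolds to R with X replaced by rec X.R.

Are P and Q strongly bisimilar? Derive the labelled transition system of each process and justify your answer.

LTS(P): 2 reachable states
  m0 = rec X. a.(X\{a,b} + (X + X)) | -a-> m1
  m1 = (rec X. a.(X\{a,b} + (X + X)))\{a,b} + ((rec X. a.(X\{a,b} + (X + X))) + (rec X. a.(X\{a,b} + (X + X)))) | -a-> m1
LTS(Q): 2 reachable states
  n0 = rec X. a.(X\{a,b} + (X + X + X)) | -a-> n1
  n1 = (rec X. a.(X\{a,b} + (X + X + X)))\{a,b} + ((rec X. a.(X\{a,b} + (X + X + X))) + (rec X. a.(X\{a,b} + (X + X + X))) + (rec X. a.(X\{a,b} + (X + X + X)))) | -a-> n1
Coarsest stable partition (strong bisimilarity classes):
  B0 = {m0, m1, n0, n1}
m0 ∈ B0, n0 ∈ B0 → same block

bisimilar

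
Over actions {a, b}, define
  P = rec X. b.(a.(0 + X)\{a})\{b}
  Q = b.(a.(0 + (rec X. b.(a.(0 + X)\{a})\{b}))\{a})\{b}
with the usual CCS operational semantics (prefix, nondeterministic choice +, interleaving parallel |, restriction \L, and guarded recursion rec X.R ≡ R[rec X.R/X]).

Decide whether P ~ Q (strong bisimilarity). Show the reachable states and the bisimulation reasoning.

bisimilar

Reachable graph of P (3 states):
  s0 = rec X. b.(a.(0 + X)\{a})\{b} ⊢ —b→ s1
  s1 = (a.(0 + (rec X. b.(a.(0 + X)\{a})\{b}))\{a})\{b} ⊢ —a→ s2
  s2 = (0 + (rec X. b.(a.(0 + X)\{a})\{b}))\{a}\{b} ⊢ deadlocked
Reachable graph of Q (3 states):
  t0 = b.(a.(0 + (rec X. b.(a.(0 + X)\{a})\{b}))\{a})\{b} ⊢ —b→ t1
  t1 = (a.(0 + (rec X. b.(a.(0 + X)\{a})\{b}))\{a})\{b} ⊢ —a→ t2
  t2 = (0 + (rec X. b.(a.(0 + X)\{a})\{b}))\{a}\{b} ⊢ deadlocked
Bisimilarity quotient blocks:
  B0 = {s0, t0}
  B1 = {s1, t1}
  B2 = {s2, t2}
s0 ∈ B0, t0 ∈ B0 → same block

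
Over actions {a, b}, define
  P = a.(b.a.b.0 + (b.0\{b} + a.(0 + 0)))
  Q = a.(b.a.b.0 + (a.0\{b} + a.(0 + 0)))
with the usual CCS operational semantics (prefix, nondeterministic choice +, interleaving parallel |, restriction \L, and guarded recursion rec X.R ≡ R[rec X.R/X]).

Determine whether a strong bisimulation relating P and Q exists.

Reachable graph of P (7 states):
  u0 = a.(b.a.b.0 + (b.0\{b} + a.(0 + 0))) | ··a··> u1
  u1 = b.a.b.0 + (b.0\{b} + a.(0 + 0)) | ··a··> u2, ··b··> u3, ··b··> u4
  u2 = 0 + 0 | (no moves)
  u3 = 0\{b} | (no moves)
  u4 = a.b.0 | ··a··> u5
  u5 = b.0 | ··b··> u6
  u6 = 0 | (no moves)
Reachable graph of Q (7 states):
  v0 = a.(b.a.b.0 + (a.0\{b} + a.(0 + 0))) | ··a··> v1
  v1 = b.a.b.0 + (a.0\{b} + a.(0 + 0)) | ··a··> v2, ··a··> v3, ··b··> v4
  v2 = 0 + 0 | (no moves)
  v3 = 0\{b} | (no moves)
  v4 = a.b.0 | ··a··> v5
  v5 = b.0 | ··b··> v6
  v6 = 0 | (no moves)
Coarsest stable partition (strong bisimilarity classes):
  B0 = {u0}
  B1 = {u1}
  B2 = {u2, u3, u6, v2, v3, v6}
  B3 = {u4, v4}
  B4 = {u5, v5}
  B5 = {v0}
  B6 = {v1}
u0 ∈ B0, v0 ∈ B5 → different blocks

not bisimilar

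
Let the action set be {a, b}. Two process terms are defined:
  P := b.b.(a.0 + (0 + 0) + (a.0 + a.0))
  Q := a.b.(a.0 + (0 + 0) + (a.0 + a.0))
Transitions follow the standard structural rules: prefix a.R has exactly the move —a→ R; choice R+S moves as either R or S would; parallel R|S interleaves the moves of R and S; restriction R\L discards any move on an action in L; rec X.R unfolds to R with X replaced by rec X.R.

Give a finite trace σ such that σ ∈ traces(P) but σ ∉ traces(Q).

LTS(P): 4 reachable states
  m0 = b.b.(a.0 + (0 + 0) + (a.0 + a.0)) → —b→ m1
  m1 = b.(a.0 + (0 + 0) + (a.0 + a.0)) → —b→ m2
  m2 = a.0 + (0 + 0) + (a.0 + a.0) → —a→ m3
  m3 = 0 → (no moves)
LTS(Q): 4 reachable states
  n0 = a.b.(a.0 + (0 + 0) + (a.0 + a.0)) → —a→ n1
  n1 = b.(a.0 + (0 + 0) + (a.0 + a.0)) → —b→ n2
  n2 = a.0 + (0 + 0) + (a.0 + a.0) → —a→ n3
  n3 = 0 → (no moves)
Trace ⟨b⟩ through P, begin at {m0}:
  [1] b ⇒ {m1}
  P completes σ.
Trace ⟨b⟩ through Q, begin at {n0}:
  [1] b ⇒ no successor for Q

b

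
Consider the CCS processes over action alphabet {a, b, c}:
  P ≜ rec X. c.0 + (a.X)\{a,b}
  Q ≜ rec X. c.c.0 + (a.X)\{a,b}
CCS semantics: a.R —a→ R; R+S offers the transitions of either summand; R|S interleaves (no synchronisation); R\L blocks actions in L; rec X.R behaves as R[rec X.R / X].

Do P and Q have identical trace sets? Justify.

traces(P) ≠ traces(Q) — witness ⟨cc⟩

P's transition system — 2 states:
  m0 = rec X. c.0 + (a.X)\{a,b} has moves -c-> m1
  m1 = 0 has moves ·
Q's transition system — 3 states:
  n0 = rec X. c.c.0 + (a.X)\{a,b} has moves -c-> n1
  n1 = c.0 has moves -c-> n2
  n2 = 0 has moves ·
Executing cc from Q (initial set {n0}):
  [1] c ⇒ {n1}
  [2] c ⇒ {n2}
  Q completes σ.
Executing cc from P (initial set {m0}):
  [1] c ⇒ {m1}
  [2] c ⇒ no successor for P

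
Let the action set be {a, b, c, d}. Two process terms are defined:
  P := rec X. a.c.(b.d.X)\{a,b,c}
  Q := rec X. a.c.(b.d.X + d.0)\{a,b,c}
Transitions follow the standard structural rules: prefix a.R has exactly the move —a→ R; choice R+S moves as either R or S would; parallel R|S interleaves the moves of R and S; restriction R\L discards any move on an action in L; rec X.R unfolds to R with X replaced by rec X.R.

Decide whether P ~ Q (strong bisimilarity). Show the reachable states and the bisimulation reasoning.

NO

Reachable graph of P (3 states):
  m0 = rec X. a.c.(b.d.X)\{a,b,c} has moves —a→ m1
  m1 = c.(b.d.(rec X. a.c.(b.d.X)\{a,b,c}))\{a,b,c} has moves —c→ m2
  m2 = (b.d.(rec X. a.c.(b.d.X)\{a,b,c}))\{a,b,c} has moves ∅
Reachable graph of Q (4 states):
  n0 = rec X. a.c.(b.d.X + d.0)\{a,b,c} has moves —a→ n1
  n1 = c.(b.d.(rec X. a.c.(b.d.X + d.0)\{a,b,c}) + d.0)\{a,b,c} has moves —c→ n2
  n2 = (b.d.(rec X. a.c.(b.d.X + d.0)\{a,b,c}) + d.0)\{a,b,c} has moves —d→ n3
  n3 = 0\{a,b,c} has moves ∅
Coarsest stable partition (strong bisimilarity classes):
  B0 = {m0}
  B1 = {m1}
  B2 = {m2, n3}
  B3 = {n0}
  B4 = {n1}
  B5 = {n2}
m0 ∈ B0, n0 ∈ B3 → different blocks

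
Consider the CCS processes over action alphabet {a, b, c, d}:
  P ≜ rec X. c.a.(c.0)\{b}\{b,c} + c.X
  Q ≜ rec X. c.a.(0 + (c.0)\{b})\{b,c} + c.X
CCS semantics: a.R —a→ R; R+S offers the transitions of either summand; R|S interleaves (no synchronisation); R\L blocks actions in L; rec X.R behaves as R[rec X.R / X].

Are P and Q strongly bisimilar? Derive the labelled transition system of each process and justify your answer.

P ~ Q

Reachable graph of P (3 states):
  m0 = rec X. c.a.(c.0)\{b}\{b,c} + c.X :: -c-> m0, -c-> m1
  m1 = a.(c.0)\{b}\{b,c} :: -a-> m2
  m2 = (c.0)\{b}\{b,c} :: ∅
Reachable graph of Q (3 states):
  n0 = rec X. c.a.(0 + (c.0)\{b})\{b,c} + c.X :: -c-> n0, -c-> n1
  n1 = a.(0 + (c.0)\{b})\{b,c} :: -a-> n2
  n2 = (0 + (c.0)\{b})\{b,c} :: ∅
Coarsest stable partition (strong bisimilarity classes):
  B0 = {m0, n0}
  B1 = {m1, n1}
  B2 = {m2, n2}
m0 ∈ B0, n0 ∈ B0 → same block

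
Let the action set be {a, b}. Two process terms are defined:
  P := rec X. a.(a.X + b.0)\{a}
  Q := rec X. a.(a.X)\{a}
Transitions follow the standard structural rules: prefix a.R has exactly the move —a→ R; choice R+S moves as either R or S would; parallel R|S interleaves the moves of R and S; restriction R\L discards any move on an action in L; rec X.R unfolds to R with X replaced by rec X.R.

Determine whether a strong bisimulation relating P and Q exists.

not bisimilar

LTS(P): 3 reachable states
  s0 = rec X. a.(a.X + b.0)\{a} :: =a=> s1
  s1 = (a.(rec X. a.(a.X + b.0)\{a}) + b.0)\{a} :: =b=> s2
  s2 = 0\{a} :: ∅
LTS(Q): 2 reachable states
  t0 = rec X. a.(a.X)\{a} :: =a=> t1
  t1 = (a.(rec X. a.(a.X)\{a}))\{a} :: ∅
Coarsest stable partition (strong bisimilarity classes):
  B0 = {s0}
  B1 = {s1}
  B2 = {s2, t1}
  B3 = {t0}
s0 ∈ B0, t0 ∈ B3 → different blocks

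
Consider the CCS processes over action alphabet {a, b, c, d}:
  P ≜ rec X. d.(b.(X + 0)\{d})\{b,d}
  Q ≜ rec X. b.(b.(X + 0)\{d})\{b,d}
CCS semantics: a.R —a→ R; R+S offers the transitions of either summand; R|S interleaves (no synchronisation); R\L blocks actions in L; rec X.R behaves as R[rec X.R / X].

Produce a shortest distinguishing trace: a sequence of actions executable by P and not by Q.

Reachable graph of P (2 states):
  m0 = rec X. d.(b.(X + 0)\{d})\{b,d} :: -d-> m1
  m1 = (b.((rec X. d.(b.(X + 0)\{d})\{b,d}) + 0)\{d})\{b,d} :: ∅
Reachable graph of Q (2 states):
  n0 = rec X. b.(b.(X + 0)\{d})\{b,d} :: -b-> n1
  n1 = (b.((rec X. b.(b.(X + 0)\{d})\{b,d}) + 0)\{d})\{b,d} :: ∅
Trace ⟨d⟩ through P, begin at {m0}:
  after d @ step 1: {m1}
  — P admits the full trace.
Trace ⟨d⟩ through Q, begin at {n0}:
  after d @ step 1: ∅ (Q stuck)

d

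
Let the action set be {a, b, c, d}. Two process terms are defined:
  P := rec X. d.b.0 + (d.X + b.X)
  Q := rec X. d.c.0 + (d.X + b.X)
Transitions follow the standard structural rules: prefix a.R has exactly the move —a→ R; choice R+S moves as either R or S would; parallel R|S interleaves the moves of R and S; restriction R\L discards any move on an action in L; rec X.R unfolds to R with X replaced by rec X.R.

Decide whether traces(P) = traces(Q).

trace-distinct — witness ⟨dc⟩

P's transition system — 3 states:
  p0 = rec X. d.b.0 + (d.X + b.X) | ··b··> p0, ··d··> p0, ··d··> p1
  p1 = b.0 | ··b··> p2
  p2 = 0 | ·
Q's transition system — 3 states:
  q0 = rec X. d.c.0 + (d.X + b.X) | ··b··> q0, ··d··> q0, ··d··> q1
  q1 = c.0 | ··c··> q2
  q2 = 0 | ·
Trace ⟨dc⟩ through Q, begin at {q0}:
  step 1 (d): {q0, q1}
  step 2 (c): {q2}
  — Q admits the full trace.
Trace ⟨dc⟩ through P, begin at {p0}:
  step 1 (d): {p0, p1}
  step 2 (c): ∅ (P stuck)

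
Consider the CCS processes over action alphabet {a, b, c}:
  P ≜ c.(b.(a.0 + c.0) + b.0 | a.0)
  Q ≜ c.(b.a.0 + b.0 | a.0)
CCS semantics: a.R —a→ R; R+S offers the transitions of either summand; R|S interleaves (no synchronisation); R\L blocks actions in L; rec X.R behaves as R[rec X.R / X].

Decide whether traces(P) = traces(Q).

Reachable graph of P (7 states):
  s0 = c.(b.(a.0 + c.0) + b.0 | a.0) :: --c--▸ s1
  s1 = b.(a.0 + c.0) + b.0 | a.0 :: --a--▸ s2, --b--▸ s3, --b--▸ s4
  s2 = b.0 | 0 :: --b--▸ s5
  s3 = 0 | a.0 :: --a--▸ s5
  s4 = a.0 + c.0 :: --a--▸ s6, --c--▸ s6
  s5 = 0 | 0 :: deadlocked
  s6 = 0 :: deadlocked
Reachable graph of Q (7 states):
  t0 = c.(b.a.0 + b.0 | a.0) :: --c--▸ t1
  t1 = b.a.0 + b.0 | a.0 :: --a--▸ t2, --b--▸ t3, --b--▸ t4
  t2 = b.0 | 0 :: --b--▸ t5
  t3 = 0 | a.0 :: --a--▸ t5
  t4 = a.0 :: --a--▸ t6
  t5 = 0 | 0 :: deadlocked
  t6 = 0 :: deadlocked
Run σ = ⟨cbc⟩ on P: start {s0}
  [1] c ⇒ {s1}
  [2] b ⇒ {s3, s4}
  [3] c ⇒ {s6}
  — P admits the full trace.
Run σ = ⟨cbc⟩ on Q: start {t0}
  [1] c ⇒ {t1}
  [2] b ⇒ {t3, t4}
  [3] c ⇒ ∅  — Q cannot continue

NO — witness ⟨cbc⟩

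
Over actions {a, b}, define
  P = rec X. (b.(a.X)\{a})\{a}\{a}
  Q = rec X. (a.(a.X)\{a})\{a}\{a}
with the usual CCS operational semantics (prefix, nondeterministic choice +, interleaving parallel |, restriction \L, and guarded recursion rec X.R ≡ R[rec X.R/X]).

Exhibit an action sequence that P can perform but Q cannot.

P's transition system — 2 states:
  s0 = rec X. (b.(a.X)\{a})\{a}\{a} has moves =b=> s1
  s1 = (a.(rec X. (b.(a.X)\{a})\{a}\{a}))\{a}\{a}\{a} has moves (no moves)
Q's transition system — 1 states:
  t0 = rec X. (a.(a.X)\{a})\{a}\{a} has moves (no moves)
Run σ = ⟨b⟩ on P: start {s0}
  step 1 (b): {s1}
  ✓ P
Run σ = ⟨b⟩ on Q: start {t0}
  step 1 (b): ∅ (Q stuck)

b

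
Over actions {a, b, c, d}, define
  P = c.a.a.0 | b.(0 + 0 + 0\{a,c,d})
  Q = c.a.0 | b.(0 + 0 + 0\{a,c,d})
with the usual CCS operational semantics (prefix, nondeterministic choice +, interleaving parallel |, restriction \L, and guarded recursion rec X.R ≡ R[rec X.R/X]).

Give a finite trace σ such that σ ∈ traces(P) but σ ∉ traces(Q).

Reachable graph of P (8 states):
  s0 = c.a.a.0 | b.(0 + 0 + 0\{a,c,d}) ⊢ —b→ s1, —c→ s2
  s1 = c.a.a.0 | (0 + 0 + 0\{a,c,d}) ⊢ —c→ s3
  s2 = a.a.0 | b.(0 + 0 + 0\{a,c,d}) ⊢ —a→ s4, —b→ s3
  s3 = a.a.0 | (0 + 0 + 0\{a,c,d}) ⊢ —a→ s5
  s4 = a.0 | b.(0 + 0 + 0\{a,c,d}) ⊢ —a→ s6, —b→ s5
  s5 = a.0 | (0 + 0 + 0\{a,c,d}) ⊢ —a→ s7
  s6 = 0 | b.(0 + 0 + 0\{a,c,d}) ⊢ —b→ s7
  s7 = 0 | (0 + 0 + 0\{a,c,d}) ⊢ stopped
Reachable graph of Q (6 states):
  t0 = c.a.0 | b.(0 + 0 + 0\{a,c,d}) ⊢ —b→ t1, —c→ t2
  t1 = c.a.0 | (0 + 0 + 0\{a,c,d}) ⊢ —c→ t3
  t2 = a.0 | b.(0 + 0 + 0\{a,c,d}) ⊢ —a→ t4, —b→ t3
  t3 = a.0 | (0 + 0 + 0\{a,c,d}) ⊢ —a→ t5
  t4 = 0 | b.(0 + 0 + 0\{a,c,d}) ⊢ —b→ t5
  t5 = 0 | (0 + 0 + 0\{a,c,d}) ⊢ stopped
Executing caa from P (initial set {s0}):
  step 1 (c): {s2}
  step 2 (a): {s4}
  step 3 (a): {s6}
  ✓ P
Executing caa from Q (initial set {t0}):
  step 1 (c): {t2}
  step 2 (a): {t4}
  step 3 (a): ∅ (Q stuck)

caa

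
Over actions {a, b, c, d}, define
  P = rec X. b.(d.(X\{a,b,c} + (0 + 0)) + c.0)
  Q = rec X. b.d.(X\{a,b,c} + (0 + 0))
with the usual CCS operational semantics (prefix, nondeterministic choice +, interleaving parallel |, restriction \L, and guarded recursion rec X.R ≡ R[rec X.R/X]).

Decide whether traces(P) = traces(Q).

NO — witness ⟨bc⟩

P's transition system — 4 states:
  s0 = rec X. b.(d.(X\{a,b,c} + (0 + 0)) + c.0) ⊢ ··b··> s1
  s1 = d.((rec X. b.(d.(X\{a,b,c} + (0 + 0)) + c.0))\{a,b,c} + (0 + 0)) + c.0 ⊢ ··c··> s2, ··d··> s3
  s2 = 0 ⊢ (no moves)
  s3 = (rec X. b.(d.(X\{a,b,c} + (0 + 0)) + c.0))\{a,b,c} + (0 + 0) ⊢ (no moves)
Q's transition system — 3 states:
  t0 = rec X. b.d.(X\{a,b,c} + (0 + 0)) ⊢ ··b··> t1
  t1 = d.((rec X. b.d.(X\{a,b,c} + (0 + 0)))\{a,b,c} + (0 + 0)) ⊢ ··d··> t2
  t2 = (rec X. b.d.(X\{a,b,c} + (0 + 0)))\{a,b,c} + (0 + 0) ⊢ (no moves)
Run σ = ⟨bc⟩ on P: start {s0}
  step 1 (b): {s1}
  step 2 (c): {s2}
  ✓ P
Run σ = ⟨bc⟩ on Q: start {t0}
  step 1 (b): {t1}
  step 2 (c): no successor for Q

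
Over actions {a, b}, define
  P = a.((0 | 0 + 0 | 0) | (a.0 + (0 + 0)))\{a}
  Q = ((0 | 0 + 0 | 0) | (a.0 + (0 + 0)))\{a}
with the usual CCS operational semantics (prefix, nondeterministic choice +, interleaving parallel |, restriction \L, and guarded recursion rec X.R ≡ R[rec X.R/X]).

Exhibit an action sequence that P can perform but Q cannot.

LTS(P): 2 reachable states
  p0 = a.((0 | 0 + 0 | 0) | (a.0 + (0 + 0)))\{a} | =a=> p1
  p1 = ((0 | 0 + 0 | 0) | (a.0 + (0 + 0)))\{a} | deadlocked
LTS(Q): 1 reachable states
  q0 = ((0 | 0 + 0 | 0) | (a.0 + (0 + 0)))\{a} | deadlocked
Trace ⟨a⟩ through P, begin at {p0}:
  [1] a ⇒ {p1}
  P completes σ.
Trace ⟨a⟩ through Q, begin at {q0}:
  [1] a ⇒ no successor for Q

a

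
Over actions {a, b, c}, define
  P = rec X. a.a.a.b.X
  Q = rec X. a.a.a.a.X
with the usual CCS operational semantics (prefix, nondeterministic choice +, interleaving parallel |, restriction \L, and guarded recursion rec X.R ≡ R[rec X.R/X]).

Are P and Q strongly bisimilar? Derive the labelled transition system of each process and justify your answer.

P ≁ Q

Reachable graph of P (4 states):
  u0 = rec X. a.a.a.b.X has moves ··a··> u1
  u1 = a.a.b.(rec X. a.a.a.b.X) has moves ··a··> u2
  u2 = a.b.(rec X. a.a.a.b.X) has moves ··a··> u3
  u3 = b.(rec X. a.a.a.b.X) has moves ··b··> u0
Reachable graph of Q (4 states):
  v0 = rec X. a.a.a.a.X has moves ··a··> v1
  v1 = a.a.a.(rec X. a.a.a.a.X) has moves ··a··> v2
  v2 = a.a.(rec X. a.a.a.a.X) has moves ··a··> v3
  v3 = a.(rec X. a.a.a.a.X) has moves ··a··> v0
Partition-refinement fixed point:
  B0 = {u0}
  B1 = {u1}
  B2 = {u2}
  B3 = {u3}
  B4 = {v0, v1, v2, v3}
u0 ∈ B0, v0 ∈ B4 → different blocks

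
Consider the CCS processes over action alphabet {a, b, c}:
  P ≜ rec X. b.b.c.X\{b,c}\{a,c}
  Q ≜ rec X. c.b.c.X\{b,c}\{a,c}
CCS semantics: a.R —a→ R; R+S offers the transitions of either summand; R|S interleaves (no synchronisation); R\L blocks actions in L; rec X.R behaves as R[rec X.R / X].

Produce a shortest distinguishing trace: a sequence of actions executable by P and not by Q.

LTS(P): 4 reachable states
  s0 = rec X. b.b.c.X\{b,c}\{a,c} | --b--▸ s1
  s1 = b.c.(rec X. b.b.c.X\{b,c}\{a,c})\{b,c}\{a,c} | --b--▸ s2
  s2 = c.(rec X. b.b.c.X\{b,c}\{a,c})\{b,c}\{a,c} | --c--▸ s3
  s3 = (rec X. b.b.c.X\{b,c}\{a,c})\{b,c}\{a,c} | deadlocked
LTS(Q): 4 reachable states
  t0 = rec X. c.b.c.X\{b,c}\{a,c} | --c--▸ t1
  t1 = b.c.(rec X. c.b.c.X\{b,c}\{a,c})\{b,c}\{a,c} | --b--▸ t2
  t2 = c.(rec X. c.b.c.X\{b,c}\{a,c})\{b,c}\{a,c} | --c--▸ t3
  t3 = (rec X. c.b.c.X\{b,c}\{a,c})\{b,c}\{a,c} | deadlocked
Trace ⟨b⟩ through P, begin at {s0}:
  step 1 (b): {s1}
  ✓ P
Trace ⟨b⟩ through Q, begin at {t0}:
  step 1 (b): ∅ (Q stuck)

b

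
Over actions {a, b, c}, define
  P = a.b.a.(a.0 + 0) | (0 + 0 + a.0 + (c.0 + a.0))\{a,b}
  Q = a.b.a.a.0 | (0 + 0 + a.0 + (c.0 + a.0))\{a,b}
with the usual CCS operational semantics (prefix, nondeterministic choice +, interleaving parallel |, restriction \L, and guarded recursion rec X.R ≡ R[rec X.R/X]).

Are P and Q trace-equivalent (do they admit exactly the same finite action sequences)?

Reachable graph of P (10 states):
  p0 = a.b.a.(a.0 + 0) | (0 + 0 + a.0 + (c.0 + a.0))\{a,b} :: -a-> p1, -c-> p2
  p1 = b.a.(a.0 + 0) | (0 + 0 + a.0 + (c.0 + a.0))\{a,b} :: -b-> p3, -c-> p4
  p2 = a.b.a.(a.0 + 0) | 0\{a,b} :: -a-> p4
  p3 = a.(a.0 + 0) | (0 + 0 + a.0 + (c.0 + a.0))\{a,b} :: -a-> p5, -c-> p6
  p4 = b.a.(a.0 + 0) | 0\{a,b} :: -b-> p6
  p5 = (a.0 + 0) | (0 + 0 + a.0 + (c.0 + a.0))\{a,b} :: -a-> p7, -c-> p8
  p6 = a.(a.0 + 0) | 0\{a,b} :: -a-> p8
  p7 = 0 | (0 + 0 + a.0 + (c.0 + a.0))\{a,b} :: -c-> p9
  p8 = (a.0 + 0) | 0\{a,b} :: -a-> p9
  p9 = 0 | 0\{a,b} :: stopped
Reachable graph of Q (10 states):
  q0 = a.b.a.a.0 | (0 + 0 + a.0 + (c.0 + a.0))\{a,b} :: -a-> q1, -c-> q2
  q1 = b.a.a.0 | (0 + 0 + a.0 + (c.0 + a.0))\{a,b} :: -b-> q3, -c-> q4
  q2 = a.b.a.a.0 | 0\{a,b} :: -a-> q4
  q3 = a.a.0 | (0 + 0 + a.0 + (c.0 + a.0))\{a,b} :: -a-> q5, -c-> q6
  q4 = b.a.a.0 | 0\{a,b} :: -b-> q6
  q5 = a.0 | (0 + 0 + a.0 + (c.0 + a.0))\{a,b} :: -a-> q7, -c-> q8
  q6 = a.a.0 | 0\{a,b} :: -a-> q8
  q7 = 0 | (0 + 0 + a.0 + (c.0 + a.0))\{a,b} :: -c-> q9
  q8 = a.0 | 0\{a,b} :: -a-> q9
  q9 = 0 | 0\{a,b} :: stopped
Bisimilarity quotient blocks:
  B0 = {p0, q0}
  B1 = {p2, q2}
  B2 = {p4, q4}
  B3 = {p6, q6}
  B4 = {p8, q8}
  B5 = {p9, q9}
  B6 = {p1, q1}
  B7 = {p3, q3}
  B8 = {p5, q5}
  B9 = {p7, q7}
p0 ∈ B0, q0 ∈ B0 → same block
Bisimilar ⇒ trace-equivalent.

trace-equivalent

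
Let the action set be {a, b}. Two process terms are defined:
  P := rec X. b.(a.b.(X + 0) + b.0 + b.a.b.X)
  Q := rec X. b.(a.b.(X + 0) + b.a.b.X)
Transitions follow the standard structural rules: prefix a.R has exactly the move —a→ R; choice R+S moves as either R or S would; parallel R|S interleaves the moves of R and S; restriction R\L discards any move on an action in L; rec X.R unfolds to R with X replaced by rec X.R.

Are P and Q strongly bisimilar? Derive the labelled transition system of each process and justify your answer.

not bisimilar

LTS(P): 7 reachable states
  m0 = rec X. b.(a.b.(X + 0) + b.0 + b.a.b.X) has moves --b--▸ m1
  m1 = a.b.((rec X. b.(a.b.(X + 0) + b.0 + b.a.b.X)) + 0) + b.0 + b.a.b.(rec X. b.(a.b.(X + 0) + b.0 + b.a.b.X)) has moves --a--▸ m2, --b--▸ m3, --b--▸ m4
  m2 = b.((rec X. b.(a.b.(X + 0) + b.0 + b.a.b.X)) + 0) has moves --b--▸ m5
  m3 = 0 has moves stopped
  m4 = a.b.(rec X. b.(a.b.(X + 0) + b.0 + b.a.b.X)) has moves --a--▸ m6
  m5 = (rec X. b.(a.b.(X + 0) + b.0 + b.a.b.X)) + 0 has moves --b--▸ m1
  m6 = b.(rec X. b.(a.b.(X + 0) + b.0 + b.a.b.X)) has moves --b--▸ m0
LTS(Q): 6 reachable states
  n0 = rec X. b.(a.b.(X + 0) + b.a.b.X) has moves --b--▸ n1
  n1 = a.b.((rec X. b.(a.b.(X + 0) + b.a.b.X)) + 0) + b.a.b.(rec X. b.(a.b.(X + 0) + b.a.b.X)) has moves --a--▸ n2, --b--▸ n3
  n2 = b.((rec X. b.(a.b.(X + 0) + b.a.b.X)) + 0) has moves --b--▸ n4
  n3 = a.b.(rec X. b.(a.b.(X + 0) + b.a.b.X)) has moves --a--▸ n5
  n4 = (rec X. b.(a.b.(X + 0) + b.a.b.X)) + 0 has moves --b--▸ n1
  n5 = b.(rec X. b.(a.b.(X + 0) + b.a.b.X)) has moves --b--▸ n0
Bisimilarity quotient blocks:
  B0 = {m0, m5}
  B1 = {m1}
  B2 = {m2, m6}
  B3 = {m4}
  B4 = {m3}
  B5 = {n0, n4}
  B6 = {n1}
  B7 = {n3}
  B8 = {n2, n5}
m0 ∈ B0, n0 ∈ B5 → different blocks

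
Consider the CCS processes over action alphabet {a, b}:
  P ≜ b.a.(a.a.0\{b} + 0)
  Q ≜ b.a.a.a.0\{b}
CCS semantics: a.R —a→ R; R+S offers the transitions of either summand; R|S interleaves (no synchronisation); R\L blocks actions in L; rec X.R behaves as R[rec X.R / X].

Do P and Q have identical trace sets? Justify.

LTS(P): 5 reachable states
  p0 = b.a.(a.a.0\{b} + 0) :: ··b··> p1
  p1 = a.(a.a.0\{b} + 0) :: ··a··> p2
  p2 = a.a.0\{b} + 0 :: ··a··> p3
  p3 = a.0\{b} :: ··a··> p4
  p4 = 0\{b} :: stopped
LTS(Q): 5 reachable states
  q0 = b.a.a.a.0\{b} :: ··b··> q1
  q1 = a.a.a.0\{b} :: ··a··> q2
  q2 = a.a.0\{b} :: ··a··> q3
  q3 = a.0\{b} :: ··a··> q4
  q4 = 0\{b} :: stopped
Coarsest stable partition (strong bisimilarity classes):
  B0 = {p0, q0}
  B1 = {p1, q1}
  B2 = {p2, q2}
  B3 = {p3, q3}
  B4 = {p4, q4}
p0 ∈ B0, q0 ∈ B0 → same block
Bisimilar ⇒ trace-equivalent.

traces(P) = traces(Q)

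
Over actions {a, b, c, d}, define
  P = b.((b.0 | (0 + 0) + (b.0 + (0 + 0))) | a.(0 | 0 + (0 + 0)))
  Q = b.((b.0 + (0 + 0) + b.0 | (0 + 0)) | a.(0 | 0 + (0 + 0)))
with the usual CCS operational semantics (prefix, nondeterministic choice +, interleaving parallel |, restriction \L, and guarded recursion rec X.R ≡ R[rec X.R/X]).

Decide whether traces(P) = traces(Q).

LTS(P): 7 reachable states
  u0 = b.((b.0 | (0 + 0) + (b.0 + (0 + 0))) | a.(0 | 0 + (0 + 0))) → =b=> u1
  u1 = (b.0 | (0 + 0) + (b.0 + (0 + 0))) | a.(0 | 0 + (0 + 0)) → =a=> u2, =b=> u3, =b=> u4
  u2 = (b.0 | (0 + 0) + (b.0 + (0 + 0))) | (0 | 0 + (0 + 0)) → =b=> u5, =b=> u6
  u3 = 0 | (0 + 0) | a.(0 | 0 + (0 + 0)) → =a=> u5
  u4 = 0 | a.(0 | 0 + (0 + 0)) → =a=> u6
  u5 = 0 | (0 + 0) | (0 | 0 + (0 + 0)) → ∅
  u6 = 0 | (0 | 0 + (0 + 0)) → ∅
LTS(Q): 7 reachable states
  v0 = b.((b.0 + (0 + 0) + b.0 | (0 + 0)) | a.(0 | 0 + (0 + 0))) → =b=> v1
  v1 = (b.0 + (0 + 0) + b.0 | (0 + 0)) | a.(0 | 0 + (0 + 0)) → =a=> v2, =b=> v3, =b=> v4
  v2 = (b.0 + (0 + 0) + b.0 | (0 + 0)) | (0 | 0 + (0 + 0)) → =b=> v5, =b=> v6
  v3 = 0 | (0 + 0) | a.(0 | 0 + (0 + 0)) → =a=> v5
  v4 = 0 | a.(0 | 0 + (0 + 0)) → =a=> v6
  v5 = 0 | (0 + 0) | (0 | 0 + (0 + 0)) → ∅
  v6 = 0 | (0 | 0 + (0 + 0)) → ∅
Coarsest stable partition (strong bisimilarity classes):
  B0 = {u0, v0}
  B1 = {u1, v1}
  B2 = {u3, u4, v3, v4}
  B3 = {u5, u6, v5, v6}
  B4 = {u2, v2}
u0 ∈ B0, v0 ∈ B0 → same block
Bisimilar ⇒ trace-equivalent.

trace-equivalent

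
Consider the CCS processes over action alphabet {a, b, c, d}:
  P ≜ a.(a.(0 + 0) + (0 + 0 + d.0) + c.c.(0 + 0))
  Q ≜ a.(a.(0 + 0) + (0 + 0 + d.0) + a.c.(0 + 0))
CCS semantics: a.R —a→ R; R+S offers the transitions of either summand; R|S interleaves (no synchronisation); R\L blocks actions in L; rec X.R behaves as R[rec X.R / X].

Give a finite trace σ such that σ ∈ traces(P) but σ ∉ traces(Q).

ac

Reachable graph of P (5 states):
  p0 = a.(a.(0 + 0) + (0 + 0 + d.0) + c.c.(0 + 0)) ⊢ ··a··> p1
  p1 = a.(0 + 0) + (0 + 0 + d.0) + c.c.(0 + 0) ⊢ ··a··> p2, ··c··> p3, ··d··> p4
  p2 = 0 + 0 ⊢ stopped
  p3 = c.(0 + 0) ⊢ ··c··> p2
  p4 = 0 ⊢ stopped
Reachable graph of Q (5 states):
  q0 = a.(a.(0 + 0) + (0 + 0 + d.0) + a.c.(0 + 0)) ⊢ ··a··> q1
  q1 = a.(0 + 0) + (0 + 0 + d.0) + a.c.(0 + 0) ⊢ ··a··> q2, ··a··> q3, ··d··> q4
  q2 = 0 + 0 ⊢ stopped
  q3 = c.(0 + 0) ⊢ ··c··> q2
  q4 = 0 ⊢ stopped
Trace ⟨ac⟩ through P, begin at {p0}:
  after a @ step 1: {p1}
  after c @ step 2: {p3}
  ✓ P
Trace ⟨ac⟩ through Q, begin at {q0}:
  after a @ step 1: {q1}
  after c @ step 2: ∅  — Q cannot continue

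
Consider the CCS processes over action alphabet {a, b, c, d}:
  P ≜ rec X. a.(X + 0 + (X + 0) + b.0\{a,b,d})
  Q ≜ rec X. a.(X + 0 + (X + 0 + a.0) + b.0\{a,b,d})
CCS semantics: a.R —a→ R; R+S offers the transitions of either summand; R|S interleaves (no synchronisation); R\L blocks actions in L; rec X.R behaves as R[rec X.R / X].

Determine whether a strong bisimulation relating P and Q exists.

not bisimilar

Reachable graph of P (3 states):
  s0 = rec X. a.(X + 0 + (X + 0) + b.0\{a,b,d}) ⊢ -a-> s1
  s1 = (rec X. a.(X + 0 + (X + 0) + b.0\{a,b,d})) + 0 + ((rec X. a.(X + 0 + (X + 0) + b.0\{a,b,d})) + 0) + b.0\{a,b,d} ⊢ -a-> s1, -b-> s2
  s2 = 0\{a,b,d} ⊢ ∅
Reachable graph of Q (4 states):
  t0 = rec X. a.(X + 0 + (X + 0 + a.0) + b.0\{a,b,d}) ⊢ -a-> t1
  t1 = (rec X. a.(X + 0 + (X + 0 + a.0) + b.0\{a,b,d})) + 0 + ((rec X. a.(X + 0 + (X + 0 + a.0) + b.0\{a,b,d})) + 0 + a.0) + b.0\{a,b,d} ⊢ -a-> t1, -a-> t2, -b-> t3
  t2 = 0 ⊢ ∅
  t3 = 0\{a,b,d} ⊢ ∅
Coarsest stable partition (strong bisimilarity classes):
  B0 = {s0}
  B1 = {s1}
  B2 = {s2, t2, t3}
  B3 = {t0}
  B4 = {t1}
s0 ∈ B0, t0 ∈ B3 → different blocks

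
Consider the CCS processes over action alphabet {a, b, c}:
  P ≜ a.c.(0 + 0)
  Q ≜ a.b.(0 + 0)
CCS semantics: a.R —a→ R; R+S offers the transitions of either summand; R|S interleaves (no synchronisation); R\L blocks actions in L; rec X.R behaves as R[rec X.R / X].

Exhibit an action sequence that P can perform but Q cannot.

LTS(P): 3 reachable states
  s0 = a.c.(0 + 0) → --a--▸ s1
  s1 = c.(0 + 0) → --c--▸ s2
  s2 = 0 + 0 → stopped
LTS(Q): 3 reachable states
  t0 = a.b.(0 + 0) → --a--▸ t1
  t1 = b.(0 + 0) → --b--▸ t2
  t2 = 0 + 0 → stopped
Executing ac from P (initial set {s0}):
  [1] a ⇒ {s1}
  [2] c ⇒ {s2}
  ✓ P
Executing ac from Q (initial set {t0}):
  [1] a ⇒ {t1}
  [2] c ⇒ ∅ (Q stuck)

ac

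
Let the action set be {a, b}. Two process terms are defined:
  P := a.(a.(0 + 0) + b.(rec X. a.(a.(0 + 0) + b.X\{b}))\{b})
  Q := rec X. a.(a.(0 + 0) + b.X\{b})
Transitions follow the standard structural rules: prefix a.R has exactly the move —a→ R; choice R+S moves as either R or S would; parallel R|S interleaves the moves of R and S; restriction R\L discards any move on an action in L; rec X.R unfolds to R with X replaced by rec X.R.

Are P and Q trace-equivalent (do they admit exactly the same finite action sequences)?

P's transition system — 6 states:
  u0 = a.(a.(0 + 0) + b.(rec X. a.(a.(0 + 0) + b.X\{b}))\{b}) ⊢ ··a··> u1
  u1 = a.(0 + 0) + b.(rec X. a.(a.(0 + 0) + b.X\{b}))\{b} ⊢ ··a··> u2, ··b··> u3
  u2 = 0 + 0 ⊢ stopped
  u3 = (rec X. a.(a.(0 + 0) + b.X\{b}))\{b} ⊢ ··a··> u4
  u4 = (a.(0 + 0) + b.(rec X. a.(a.(0 + 0) + b.X\{b}))\{b})\{b} ⊢ ··a··> u5
  u5 = (0 + 0)\{b} ⊢ stopped
Q's transition system — 6 states:
  v0 = rec X. a.(a.(0 + 0) + b.X\{b}) ⊢ ··a··> v1
  v1 = a.(0 + 0) + b.(rec X. a.(a.(0 + 0) + b.X\{b}))\{b} ⊢ ··a··> v2, ··b··> v3
  v2 = 0 + 0 ⊢ stopped
  v3 = (rec X. a.(a.(0 + 0) + b.X\{b}))\{b} ⊢ ··a··> v4
  v4 = (a.(0 + 0) + b.(rec X. a.(a.(0 + 0) + b.X\{b}))\{b})\{b} ⊢ ··a··> v5
  v5 = (0 + 0)\{b} ⊢ stopped
Partition-refinement fixed point:
  B0 = {u0, v0}
  B1 = {u1, v1}
  B2 = {u2, u5, v2, v5}
  B3 = {u3, v3}
  B4 = {u4, v4}
u0 ∈ B0, v0 ∈ B0 → same block
Bisimilar ⇒ trace-equivalent.

YES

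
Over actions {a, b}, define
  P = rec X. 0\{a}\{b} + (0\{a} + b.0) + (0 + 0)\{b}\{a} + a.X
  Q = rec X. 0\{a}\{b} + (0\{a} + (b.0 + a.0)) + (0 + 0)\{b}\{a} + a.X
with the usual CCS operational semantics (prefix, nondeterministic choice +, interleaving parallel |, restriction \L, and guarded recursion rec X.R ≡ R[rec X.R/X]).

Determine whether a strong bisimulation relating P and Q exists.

P's transition system — 2 states:
  p0 = rec X. 0\{a}\{b} + (0\{a} + b.0) + (0 + 0)\{b}\{a} + a.X ⊢ =a=> p0, =b=> p1
  p1 = 0 ⊢ ·
Q's transition system — 2 states:
  q0 = rec X. 0\{a}\{b} + (0\{a} + (b.0 + a.0)) + (0 + 0)\{b}\{a} + a.X ⊢ =a=> q0, =a=> q1, =b=> q1
  q1 = 0 ⊢ ·
Bisimilarity quotient blocks:
  B0 = {p0}
  B1 = {p1, q1}
  B2 = {q0}
p0 ∈ B0, q0 ∈ B2 → different blocks

not bisimilar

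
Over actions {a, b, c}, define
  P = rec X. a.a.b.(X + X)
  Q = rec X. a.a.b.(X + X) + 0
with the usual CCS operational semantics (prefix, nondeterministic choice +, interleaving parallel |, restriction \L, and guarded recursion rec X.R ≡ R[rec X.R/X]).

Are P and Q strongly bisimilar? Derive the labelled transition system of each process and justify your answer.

YES

P's transition system — 4 states:
  u0 = rec X. a.a.b.(X + X) ⊢ =a=> u1
  u1 = a.b.((rec X. a.a.b.(X + X)) + (rec X. a.a.b.(X + X))) ⊢ =a=> u2
  u2 = b.((rec X. a.a.b.(X + X)) + (rec X. a.a.b.(X + X))) ⊢ =b=> u3
  u3 = (rec X. a.a.b.(X + X)) + (rec X. a.a.b.(X + X)) ⊢ =a=> u1
Q's transition system — 4 states:
  v0 = rec X. a.a.b.(X + X) + 0 ⊢ =a=> v1
  v1 = a.b.((rec X. a.a.b.(X + X) + 0) + (rec X. a.a.b.(X + X) + 0)) ⊢ =a=> v2
  v2 = b.((rec X. a.a.b.(X + X) + 0) + (rec X. a.a.b.(X + X) + 0)) ⊢ =b=> v3
  v3 = (rec X. a.a.b.(X + X) + 0) + (rec X. a.a.b.(X + X) + 0) ⊢ =a=> v1
Coarsest stable partition (strong bisimilarity classes):
  B0 = {u0, u3, v0, v3}
  B1 = {u1, v1}
  B2 = {u2, v2}
u0 ∈ B0, v0 ∈ B0 → same block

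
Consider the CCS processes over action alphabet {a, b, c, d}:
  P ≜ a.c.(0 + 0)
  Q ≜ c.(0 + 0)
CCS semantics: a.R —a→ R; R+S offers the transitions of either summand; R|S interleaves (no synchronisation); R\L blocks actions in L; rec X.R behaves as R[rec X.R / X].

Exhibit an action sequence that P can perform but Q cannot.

P's transition system — 3 states:
  u0 = a.c.(0 + 0) | =a=> u1
  u1 = c.(0 + 0) | =c=> u2
  u2 = 0 + 0 | stopped
Q's transition system — 2 states:
  v0 = c.(0 + 0) | =c=> v1
  v1 = 0 + 0 | stopped
Executing a from P (initial set {u0}):
  step 1 (a): {u1}
  ✓ P
Executing a from Q (initial set {v0}):
  step 1 (a): ∅ (Q stuck)

a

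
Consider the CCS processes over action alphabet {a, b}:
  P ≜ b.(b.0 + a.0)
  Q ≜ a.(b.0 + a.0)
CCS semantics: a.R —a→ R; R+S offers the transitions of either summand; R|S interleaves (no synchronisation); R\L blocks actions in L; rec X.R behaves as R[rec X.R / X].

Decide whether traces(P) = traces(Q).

LTS(P): 3 reachable states
  m0 = b.(b.0 + a.0) | ··b··> m1
  m1 = b.0 + a.0 | ··a··> m2, ··b··> m2
  m2 = 0 | stopped
LTS(Q): 3 reachable states
  n0 = a.(b.0 + a.0) | ··a··> n1
  n1 = b.0 + a.0 | ··a··> n2, ··b··> n2
  n2 = 0 | stopped
Trace ⟨b⟩ through P, begin at {m0}:
  [1] b ⇒ {m1}
  P completes σ.
Trace ⟨b⟩ through Q, begin at {n0}:
  [1] b ⇒ no successor for Q

NO — witness ⟨b⟩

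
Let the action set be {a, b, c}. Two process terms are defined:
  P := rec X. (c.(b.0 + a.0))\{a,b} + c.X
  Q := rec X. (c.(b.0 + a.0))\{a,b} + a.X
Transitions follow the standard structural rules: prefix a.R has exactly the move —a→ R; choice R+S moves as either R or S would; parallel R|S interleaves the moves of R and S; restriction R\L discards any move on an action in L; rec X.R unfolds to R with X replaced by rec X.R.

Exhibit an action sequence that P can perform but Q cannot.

Reachable graph of P (2 states):
  p0 = rec X. (c.(b.0 + a.0))\{a,b} + c.X ⊢ =c=> p0, =c=> p1
  p1 = (b.0 + a.0)\{a,b} ⊢ stopped
Reachable graph of Q (2 states):
  q0 = rec X. (c.(b.0 + a.0))\{a,b} + a.X ⊢ =a=> q0, =c=> q1
  q1 = (b.0 + a.0)\{a,b} ⊢ stopped
Executing cc from P (initial set {p0}):
  after c @ step 1: {p0, p1}
  after c @ step 2: {p0, p1}
  — P admits the full trace.
Executing cc from Q (initial set {q0}):
  after c @ step 1: {q1}
  after c @ step 2: no successor for Q

cc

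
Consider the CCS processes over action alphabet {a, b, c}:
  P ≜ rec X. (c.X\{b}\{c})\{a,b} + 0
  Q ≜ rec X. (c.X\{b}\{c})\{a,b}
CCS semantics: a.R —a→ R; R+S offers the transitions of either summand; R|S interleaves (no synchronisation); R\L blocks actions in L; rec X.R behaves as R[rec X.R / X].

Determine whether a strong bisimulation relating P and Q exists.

P's transition system — 2 states:
  s0 = rec X. (c.X\{b}\{c})\{a,b} + 0 | —c→ s1
  s1 = (rec X. (c.X\{b}\{c})\{a,b} + 0)\{b}\{c}\{a,b} | ·
Q's transition system — 2 states:
  t0 = rec X. (c.X\{b}\{c})\{a,b} | —c→ t1
  t1 = (rec X. (c.X\{b}\{c})\{a,b})\{b}\{c}\{a,b} | ·
Partition-refinement fixed point:
  B0 = {s0, t0}
  B1 = {s1, t1}
s0 ∈ B0, t0 ∈ B0 → same block

bisimilar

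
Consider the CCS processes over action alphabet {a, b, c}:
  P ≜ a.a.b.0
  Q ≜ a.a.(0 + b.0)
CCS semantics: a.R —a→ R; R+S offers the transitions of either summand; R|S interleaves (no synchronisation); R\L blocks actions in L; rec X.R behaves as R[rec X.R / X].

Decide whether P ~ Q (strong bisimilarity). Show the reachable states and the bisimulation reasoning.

LTS(P): 4 reachable states
  s0 = a.a.b.0 has moves —a→ s1
  s1 = a.b.0 has moves —a→ s2
  s2 = b.0 has moves —b→ s3
  s3 = 0 has moves deadlocked
LTS(Q): 4 reachable states
  t0 = a.a.(0 + b.0) has moves —a→ t1
  t1 = a.(0 + b.0) has moves —a→ t2
  t2 = 0 + b.0 has moves —b→ t3
  t3 = 0 has moves deadlocked
Partition-refinement fixed point:
  B0 = {s0, t0}
  B1 = {s1, t1}
  B2 = {s2, t2}
  B3 = {s3, t3}
s0 ∈ B0, t0 ∈ B0 → same block

YES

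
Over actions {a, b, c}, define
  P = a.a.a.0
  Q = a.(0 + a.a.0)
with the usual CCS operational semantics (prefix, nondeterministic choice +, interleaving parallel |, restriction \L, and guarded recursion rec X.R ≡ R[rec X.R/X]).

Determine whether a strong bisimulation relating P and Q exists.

bisimilar

Reachable graph of P (4 states):
  s0 = a.a.a.0 ⊢ —a→ s1
  s1 = a.a.0 ⊢ —a→ s2
  s2 = a.0 ⊢ —a→ s3
  s3 = 0 ⊢ (no moves)
Reachable graph of Q (4 states):
  t0 = a.(0 + a.a.0) ⊢ —a→ t1
  t1 = 0 + a.a.0 ⊢ —a→ t2
  t2 = a.0 ⊢ —a→ t3
  t3 = 0 ⊢ (no moves)
Partition-refinement fixed point:
  B0 = {s0, t0}
  B1 = {s1, t1}
  B2 = {s2, t2}
  B3 = {s3, t3}
s0 ∈ B0, t0 ∈ B0 → same block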